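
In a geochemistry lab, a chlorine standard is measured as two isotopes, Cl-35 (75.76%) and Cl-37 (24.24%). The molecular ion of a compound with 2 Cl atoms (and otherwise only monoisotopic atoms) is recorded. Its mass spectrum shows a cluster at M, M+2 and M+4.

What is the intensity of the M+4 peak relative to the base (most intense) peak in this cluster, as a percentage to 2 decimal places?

Term probabilities: M 0.5740, M+2 0.3673, M+4 0.0588. Base peak = M.
P(M) = C(2,0) × 0.7576^2 × 0.2424^0 = 1 × 0.57395776 × 1.0000 = 0.573958 (base)
P(M+4) = C(2,2) × 0.7576^0 × 0.2424^2 = 1 × 1.0000 × 0.05875776 = 0.058758
Relative intensity = 0.058758 / 0.573958 × 100 = 10.24

10.24%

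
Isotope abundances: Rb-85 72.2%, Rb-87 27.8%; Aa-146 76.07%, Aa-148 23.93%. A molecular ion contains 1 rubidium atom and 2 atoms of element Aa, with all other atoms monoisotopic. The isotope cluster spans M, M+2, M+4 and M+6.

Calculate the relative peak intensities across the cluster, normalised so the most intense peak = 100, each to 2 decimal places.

98.60 : 100.00 : 33.64 : 3.76

Rubidium pattern (n=1): 0.7220 : 0.2780
Element Aa pattern (n=2): 0.57866449 : 0.36407102 : 0.05726449
Convolve the two distributions (both contribute in 2-u steps):
  M: 0.7220×0.57866449 = 0.417796
  M+2: 0.7220×0.36407102 + 0.2780×0.57866449 = 0.423728
  M+4: 0.7220×0.05726449 + 0.2780×0.36407102 = 0.142557
  M+6: 0.2780×0.05726449 = 0.015920
Scale to base peak (0.423728) = 100: 98.60 : 100.00 : 33.64 : 3.76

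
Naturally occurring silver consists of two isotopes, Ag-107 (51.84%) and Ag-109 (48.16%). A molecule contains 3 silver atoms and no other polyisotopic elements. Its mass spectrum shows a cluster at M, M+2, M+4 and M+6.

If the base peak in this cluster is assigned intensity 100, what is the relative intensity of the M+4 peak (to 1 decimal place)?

92.9

(0.5184 + 0.4816)^3 gives M 0.1393, M+2 0.3883, M+4 0.3607, M+6 0.1117; the largest is M+2.
P(M+2) = C(3,1) × 0.5184^2 × 0.4816^1 = 3 × 0.26873856 × 0.4816 = 0.388273 (base)
P(M+4) = C(3,2) × 0.5184^1 × 0.4816^2 = 3 × 0.5184 × 0.23193856 = 0.360711
Relative intensity = 0.360711 / 0.388273 × 100 = 92.9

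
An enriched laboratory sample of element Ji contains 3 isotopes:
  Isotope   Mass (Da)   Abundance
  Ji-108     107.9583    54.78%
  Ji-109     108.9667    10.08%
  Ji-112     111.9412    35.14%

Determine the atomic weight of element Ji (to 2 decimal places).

Ar = Σ fᵢ·mᵢ = 0.5478 × 107.9583 + 0.1008 × 108.9667 + 0.3514 × 111.9412
= 59.13956 + 10.98384 + 39.33614 = 109.45954 Da

109.46 Da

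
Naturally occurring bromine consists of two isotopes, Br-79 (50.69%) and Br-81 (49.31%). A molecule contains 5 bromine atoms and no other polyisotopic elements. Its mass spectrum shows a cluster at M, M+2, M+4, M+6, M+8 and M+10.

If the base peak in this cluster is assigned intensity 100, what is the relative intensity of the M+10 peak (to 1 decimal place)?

Binomial terms of (0.5069 + 0.4931)^5: M 0.0335, M+2 0.1628, M+4 0.3167, M+6 0.3081, M+8 0.1498, M+10 0.0292 → M+4 is the base peak.
P(M+4) = C(5,2) × 0.5069^3 × 0.4931^2 = 10 × 0.13024674 × 0.24314761 = 0.316692 (base)
P(M+10) = C(5,5) × 0.5069^0 × 0.4931^5 = 1 × 1.0000 × 0.02915245 = 0.029152
Relative intensity = 0.029152 / 0.316692 × 100 = 9.2

9.2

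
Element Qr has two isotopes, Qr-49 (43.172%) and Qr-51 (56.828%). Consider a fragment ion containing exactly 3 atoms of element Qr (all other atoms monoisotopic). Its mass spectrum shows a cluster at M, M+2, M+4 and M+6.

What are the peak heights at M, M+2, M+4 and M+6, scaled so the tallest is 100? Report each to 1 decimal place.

19.2 : 76.0 : 100.0 : 43.9

Expanding (0.43172 + 0.56828)^3:
P(M) = 0.43172^3 = 0.080465
P(M+2) = 3 × 0.43172^2 × 0.56828^1 = 0.317752
P(M+4) = 3 × 0.43172^1 × 0.56828^2 = 0.418262
P(M+6) = 0.56828^3 = 0.183522
The M+4 peak is largest (0.418262); scaling to 100 gives 19.2 : 76.0 : 100.0 : 43.9.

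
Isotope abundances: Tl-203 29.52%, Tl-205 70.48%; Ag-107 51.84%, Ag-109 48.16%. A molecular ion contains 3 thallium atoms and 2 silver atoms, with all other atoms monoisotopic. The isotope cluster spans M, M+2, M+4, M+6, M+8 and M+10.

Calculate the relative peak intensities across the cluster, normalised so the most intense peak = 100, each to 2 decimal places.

1.94 : 17.49 : 60.65 : 100.00 : 77.66 : 22.78

Thallium pattern (n=3): 0.02572463 : 0.18425524 : 0.43991564 : 0.35010449
Silver pattern (n=2): 0.26873856 : 0.49932288 : 0.23193856
Convolve the two distributions (both contribute in 2-u steps):
  M: 0.02572463×0.26873856 = 0.006913
  M+2: 0.02572463×0.49932288 + 0.18425524×0.26873856 = 0.062361
  M+4: 0.02572463×0.23193856 + 0.18425524×0.49932288 + 0.43991564×0.26873856 = 0.216192
  M+6: 0.18425524×0.23193856 + 0.43991564×0.49932288 + 0.35010449×0.26873856 = 0.356482
  M+8: 0.43991564×0.23193856 + 0.35010449×0.49932288 = 0.276849
  M+10: 0.35010449×0.23193856 = 0.081203
Scale to base peak (0.356482) = 100: 1.94 : 17.49 : 60.65 : 100.00 : 77.66 : 22.78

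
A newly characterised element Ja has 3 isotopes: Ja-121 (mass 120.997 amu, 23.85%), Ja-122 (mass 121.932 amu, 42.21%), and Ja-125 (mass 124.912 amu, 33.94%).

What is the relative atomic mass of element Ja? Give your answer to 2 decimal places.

122.72 amu

Ar = Σ fᵢ·mᵢ = 0.2385 × 120.997 + 0.4221 × 121.932 + 0.3394 × 124.912
= 28.8578 + 51.4675 + 42.3951 = 122.7204 amu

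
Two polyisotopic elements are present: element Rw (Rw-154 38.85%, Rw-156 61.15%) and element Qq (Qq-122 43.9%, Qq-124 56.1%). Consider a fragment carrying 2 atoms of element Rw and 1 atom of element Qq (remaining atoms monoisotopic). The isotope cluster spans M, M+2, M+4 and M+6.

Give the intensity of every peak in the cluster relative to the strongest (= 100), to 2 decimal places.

15.38 : 68.09 : 100.00 : 48.71

Element Rw pattern (n=2): 0.15093225 : 0.4751355 : 0.37393225
Element Qq pattern (n=1): 0.4390 : 0.5610
Convolve the two distributions (both contribute in 2-u steps):
  M: 0.15093225×0.4390 = 0.066259
  M+2: 0.15093225×0.5610 + 0.4751355×0.4390 = 0.293257
  M+4: 0.4751355×0.5610 + 0.37393225×0.4390 = 0.430707
  M+6: 0.37393225×0.5610 = 0.209776
Scale to base peak (0.430707) = 100: 15.38 : 68.09 : 100.00 : 48.71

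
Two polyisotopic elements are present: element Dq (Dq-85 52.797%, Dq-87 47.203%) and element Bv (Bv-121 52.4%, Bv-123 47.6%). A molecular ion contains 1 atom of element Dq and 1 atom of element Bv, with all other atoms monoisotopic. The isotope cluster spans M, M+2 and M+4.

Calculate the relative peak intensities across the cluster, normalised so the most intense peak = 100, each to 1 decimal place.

55.5 : 100.0 : 45.1

Element Dq pattern (n=1): 0.52797 : 0.47203
Element Bv pattern (n=1): 0.5240 : 0.4760
Convolve the two distributions (both contribute in 2-u steps):
  M: 0.52797×0.5240 = 0.276656
  M+2: 0.52797×0.4760 + 0.47203×0.5240 = 0.498657
  M+4: 0.47203×0.4760 = 0.224686
Scale to base peak (0.498657) = 100: 55.5 : 100.0 : 45.1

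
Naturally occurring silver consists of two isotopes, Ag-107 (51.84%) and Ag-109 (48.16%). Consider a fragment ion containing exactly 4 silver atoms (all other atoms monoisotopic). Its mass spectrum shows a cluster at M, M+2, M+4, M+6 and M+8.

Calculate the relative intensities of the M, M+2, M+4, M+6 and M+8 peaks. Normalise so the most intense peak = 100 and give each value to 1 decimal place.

Each Ag atom is independently Ag-107 (p = 0.5184) or Ag-109 (q = 0.4816); the cluster is the binomial expansion (p + q)^4.
P(M) = 0.5184^4 = 0.072220
P(M+2) = 4 × 0.5184^3 × 0.4816^1 = 0.268375
P(M+4) = 6 × 0.5184^2 × 0.4816^2 = 0.373985
P(M+6) = 4 × 0.5184^1 × 0.4816^3 = 0.231624
P(M+8) = 0.4816^4 = 0.053795
The M+4 peak is largest (0.373985); scaling to 100 gives 19.3 : 71.8 : 100.0 : 61.9 : 14.4.

19.3 : 71.8 : 100.0 : 61.9 : 14.4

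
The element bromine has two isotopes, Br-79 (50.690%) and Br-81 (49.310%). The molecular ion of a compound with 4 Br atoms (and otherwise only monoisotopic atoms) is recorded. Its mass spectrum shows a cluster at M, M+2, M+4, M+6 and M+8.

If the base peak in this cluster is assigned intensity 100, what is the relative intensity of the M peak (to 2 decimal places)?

17.61

Binomial terms of (0.50690 + 0.49310)^4: M 0.0660, M+2 0.2569, M+4 0.3749, M+6 0.2431, M+8 0.0591 → M+4 is the base peak.
P(M+4) = C(4,2) × 0.50690^2 × 0.49310^2 = 6 × 0.25694761 × 0.24314761 = 0.374857 (base)
P(M) = C(4,0) × 0.50690^4 × 0.49310^0 = 1 × 0.06602207 × 1.0000 = 0.066022
Relative intensity = 0.066022 / 0.374857 × 100 = 17.61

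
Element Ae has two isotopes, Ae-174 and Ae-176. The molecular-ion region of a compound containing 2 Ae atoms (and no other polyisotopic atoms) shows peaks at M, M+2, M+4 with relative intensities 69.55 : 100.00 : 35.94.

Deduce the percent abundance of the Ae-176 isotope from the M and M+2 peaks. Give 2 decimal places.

Let p = fractional abundance of Ae-174. I(M+2)/I(M) = [C(2,1)·p^1·(1−p)] / p^2 = 2·(1−p)/p = 100.00/69.55 = 1.4378
(1−p)/p = 1.4378/2 = 0.7189  ⇒  p = 1/(1 + 0.7189) = 0.5818
Ae-174: 58.18%, Ae-176: 41.82%.

41.82%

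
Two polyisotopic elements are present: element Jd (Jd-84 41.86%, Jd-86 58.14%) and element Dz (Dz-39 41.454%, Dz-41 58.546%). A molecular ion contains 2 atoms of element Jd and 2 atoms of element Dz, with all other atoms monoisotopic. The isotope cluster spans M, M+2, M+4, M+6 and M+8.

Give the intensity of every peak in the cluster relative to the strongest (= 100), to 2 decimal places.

8.50 : 47.60 : 100.00 : 93.37 : 32.69

Element Jd pattern (n=2): 0.17522596 : 0.48674808 : 0.33802596
Element Dz pattern (n=2): 0.17184341 : 0.48539318 : 0.34276341
Convolve the two distributions (both contribute in 2-u steps):
  M: 0.17522596×0.17184341 = 0.030111
  M+2: 0.17522596×0.48539318 + 0.48674808×0.17184341 = 0.168698
  M+4: 0.17522596×0.34276341 + 0.48674808×0.48539318 + 0.33802596×0.17184341 = 0.354413
  M+6: 0.48674808×0.34276341 + 0.33802596×0.48539318 = 0.330915
  M+8: 0.33802596×0.34276341 = 0.115863
Scale to base peak (0.354413) = 100: 8.50 : 47.60 : 100.00 : 93.37 : 32.69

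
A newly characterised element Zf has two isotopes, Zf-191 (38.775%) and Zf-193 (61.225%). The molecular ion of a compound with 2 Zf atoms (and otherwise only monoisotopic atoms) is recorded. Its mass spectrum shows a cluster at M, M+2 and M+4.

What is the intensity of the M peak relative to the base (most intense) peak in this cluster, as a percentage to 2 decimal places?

Binomial terms of (0.38775 + 0.61225)^2: M 0.1504, M+2 0.4748, M+4 0.3749 → M+2 is the base peak.
P(M+2) = C(2,1) × 0.38775^1 × 0.61225^1 = 2 × 0.38775 × 0.61225 = 0.474800 (base)
P(M) = C(2,0) × 0.38775^2 × 0.61225^0 = 1 × 0.15035006 × 1.0000 = 0.150350
Relative intensity = 0.150350 / 0.474800 × 100 = 31.67

31.67%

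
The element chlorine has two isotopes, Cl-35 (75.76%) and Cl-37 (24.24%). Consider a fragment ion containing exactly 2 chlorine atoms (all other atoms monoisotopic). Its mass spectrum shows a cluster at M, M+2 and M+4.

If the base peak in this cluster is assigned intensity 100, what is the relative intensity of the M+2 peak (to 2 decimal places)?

63.99

Term probabilities: M 0.5740, M+2 0.3673, M+4 0.0588. Base peak = M.
P(M) = C(2,0) × 0.7576^2 × 0.2424^0 = 1 × 0.57395776 × 1.0000 = 0.573958 (base)
P(M+2) = C(2,1) × 0.7576^1 × 0.2424^1 = 2 × 0.7576 × 0.2424 = 0.367284
Relative intensity = 0.367284 / 0.573958 × 100 = 63.99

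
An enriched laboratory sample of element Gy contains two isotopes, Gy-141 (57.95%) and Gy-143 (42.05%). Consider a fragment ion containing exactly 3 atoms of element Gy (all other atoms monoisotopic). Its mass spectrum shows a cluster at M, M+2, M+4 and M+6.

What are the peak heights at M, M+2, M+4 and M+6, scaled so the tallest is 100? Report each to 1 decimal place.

45.9 : 100.0 : 72.6 : 17.6

Each Gy atom is independently Gy-141 (p = 0.5795) or Gy-143 (q = 0.4205); the cluster is the binomial expansion (p + q)^3.
P(M) = 0.5795^3 = 0.194608
P(M+2) = 3 × 0.5795^2 × 0.4205^1 = 0.423637
P(M+4) = 3 × 0.5795^1 × 0.4205^2 = 0.307402
P(M+6) = 0.4205^3 = 0.074353
The M+2 peak is largest (0.423637); scaling to 100 gives 45.9 : 100.0 : 72.6 : 17.6.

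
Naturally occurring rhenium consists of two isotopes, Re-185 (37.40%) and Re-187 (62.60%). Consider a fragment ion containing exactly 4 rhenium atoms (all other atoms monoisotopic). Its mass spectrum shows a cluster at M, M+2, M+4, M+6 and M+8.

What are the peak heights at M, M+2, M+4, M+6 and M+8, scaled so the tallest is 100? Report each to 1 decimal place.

5.3 : 35.7 : 89.6 : 100.0 : 41.8

Expanding (0.3740 + 0.6260)^4:
P(M) = 0.3740^4 = 0.019565
P(M+2) = 4 × 0.3740^3 × 0.6260^1 = 0.130993
P(M+4) = 6 × 0.3740^2 × 0.6260^2 = 0.328884
P(M+6) = 4 × 0.3740^1 × 0.6260^3 = 0.366990
P(M+8) = 0.6260^4 = 0.153567
The M+6 peak is largest (0.366990); scaling to 100 gives 5.3 : 35.7 : 89.6 : 100.0 : 41.8.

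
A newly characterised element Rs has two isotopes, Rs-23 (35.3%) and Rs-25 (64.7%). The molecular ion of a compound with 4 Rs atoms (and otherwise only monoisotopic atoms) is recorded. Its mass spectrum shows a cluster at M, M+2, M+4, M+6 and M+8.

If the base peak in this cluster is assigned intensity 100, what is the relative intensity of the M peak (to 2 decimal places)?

4.06

Binomial terms of (0.353 + 0.647)^4: M 0.0155, M+2 0.1138, M+4 0.3130, M+6 0.3824, M+8 0.1752 → M+6 is the base peak.
P(M+6) = C(4,3) × 0.353^1 × 0.647^3 = 4 × 0.3530 × 0.27084002 = 0.382426 (base)
P(M) = C(4,0) × 0.353^4 × 0.647^0 = 1 × 0.0155274 × 1.0000 = 0.015527
Relative intensity = 0.015527 / 0.382426 × 100 = 4.06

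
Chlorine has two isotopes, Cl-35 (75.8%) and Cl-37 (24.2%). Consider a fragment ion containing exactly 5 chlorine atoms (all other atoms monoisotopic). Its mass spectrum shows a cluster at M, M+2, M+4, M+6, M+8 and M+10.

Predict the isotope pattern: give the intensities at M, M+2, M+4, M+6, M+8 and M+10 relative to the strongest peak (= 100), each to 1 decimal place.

Expanding (0.758 + 0.242)^5:
P(M) = 0.758^5 = 0.250234
P(M+2) = 5 × 0.758^4 × 0.242^1 = 0.399450
P(M+4) = 10 × 0.758^3 × 0.242^2 = 0.255058
P(M+6) = 10 × 0.758^2 × 0.242^3 = 0.081430
P(M+8) = 5 × 0.758^1 × 0.242^4 = 0.012999
P(M+10) = 0.242^5 = 0.000830
The M+2 peak is largest (0.399450); scaling to 100 gives 62.6 : 100.0 : 63.9 : 20.4 : 3.3 : 0.2.

62.6 : 100.0 : 63.9 : 20.4 : 3.3 : 0.2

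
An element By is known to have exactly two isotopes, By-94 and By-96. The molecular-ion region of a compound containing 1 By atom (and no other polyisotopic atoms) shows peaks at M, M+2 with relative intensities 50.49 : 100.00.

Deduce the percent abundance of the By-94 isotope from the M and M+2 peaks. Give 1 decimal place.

33.6%

Let p = fractional abundance of By-94. I(M+2)/I(M) = [C(1,1)·p^0·(1−p)] / p^1 = 1·(1−p)/p = 100.00/50.49 = 1.9806
(1−p)/p = 1.9806/1 = 1.9806  ⇒  p = 1/(1 + 1.9806) = 0.3355
By-94: 33.6%, By-96: 66.4%.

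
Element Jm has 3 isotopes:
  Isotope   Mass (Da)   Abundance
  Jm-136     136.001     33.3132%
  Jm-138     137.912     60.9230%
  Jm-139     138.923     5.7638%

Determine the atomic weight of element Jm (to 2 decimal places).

Ar = Σ fᵢ·mᵢ = 0.333132 × 136.001 + 0.609230 × 137.912 + 0.057638 × 138.923
= 45.3063 + 84.0201 + 8.0072 = 137.3336 Da

137.33 Da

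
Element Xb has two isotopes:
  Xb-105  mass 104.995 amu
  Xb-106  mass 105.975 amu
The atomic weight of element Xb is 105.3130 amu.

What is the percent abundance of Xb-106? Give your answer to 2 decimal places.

32.45%

Let x be the fractional abundance of Xb-105; then Xb-106 has abundance 1 − x.
104.995·x + 105.975·(1 − x) = 105.3130
(104.995 − 105.975)·x = 105.3130 − 105.975
x = -0.6620 / -0.980 = 0.67551 → 67.55% Xb-105, 32.45% Xb-106.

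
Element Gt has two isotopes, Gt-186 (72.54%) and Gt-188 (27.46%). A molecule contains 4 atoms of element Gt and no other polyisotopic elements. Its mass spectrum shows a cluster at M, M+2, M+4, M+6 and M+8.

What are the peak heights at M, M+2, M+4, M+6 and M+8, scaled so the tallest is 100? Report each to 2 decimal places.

The 4 Gt atoms are independent, so intensities follow the terms of (0.7254 + 0.2746)^4.
P(M) = 0.7254^4 = 0.276892
P(M+2) = 4 × 0.7254^3 × 0.2746^1 = 0.419269
P(M+4) = 6 × 0.7254^2 × 0.2746^2 = 0.238072
P(M+6) = 4 × 0.7254^1 × 0.2746^3 = 0.060081
P(M+8) = 0.2746^4 = 0.005686
The M+2 peak is largest (0.419269); scaling to 100 gives 66.04 : 100.00 : 56.78 : 14.33 : 1.36.

66.04 : 100.00 : 56.78 : 14.33 : 1.36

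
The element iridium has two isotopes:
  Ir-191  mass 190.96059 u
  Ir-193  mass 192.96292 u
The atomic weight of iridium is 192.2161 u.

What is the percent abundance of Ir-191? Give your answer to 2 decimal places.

Let x be the fractional abundance of Ir-191; then Ir-193 has abundance 1 − x.
190.96059·x + 192.96292·(1 − x) = 192.2161
(190.96059 − 192.96292)·x = 192.2161 − 192.96292
x = -0.74682 / -2.00233 = 0.37298 → 37.30% Ir-191, 62.70% Ir-193.

37.30%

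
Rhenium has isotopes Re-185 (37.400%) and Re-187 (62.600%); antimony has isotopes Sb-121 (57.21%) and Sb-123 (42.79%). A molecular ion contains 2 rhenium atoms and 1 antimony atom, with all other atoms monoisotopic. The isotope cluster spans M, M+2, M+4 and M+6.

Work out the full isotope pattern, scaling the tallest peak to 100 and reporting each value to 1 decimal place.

18.8 : 77.2 : 100.0 : 39.5

Rhenium pattern (n=2): 0.139876 : 0.468248 : 0.391876
Antimony pattern (n=1): 0.5721 : 0.4279
Convolve the two distributions (both contribute in 2-u steps):
  M: 0.139876×0.5721 = 0.080023
  M+2: 0.139876×0.4279 + 0.468248×0.5721 = 0.327738
  M+4: 0.468248×0.4279 + 0.391876×0.5721 = 0.424556
  M+6: 0.391876×0.4279 = 0.167684
Scale to base peak (0.424556) = 100: 18.8 : 77.2 : 100.0 : 39.5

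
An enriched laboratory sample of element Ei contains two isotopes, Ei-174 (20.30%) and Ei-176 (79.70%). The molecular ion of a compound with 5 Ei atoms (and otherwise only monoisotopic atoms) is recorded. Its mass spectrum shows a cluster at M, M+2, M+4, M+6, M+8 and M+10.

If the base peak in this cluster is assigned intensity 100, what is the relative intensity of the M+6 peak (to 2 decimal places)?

50.94

Binomial terms of (0.2030 + 0.7970)^5: M 0.0003, M+2 0.0068, M+4 0.0531, M+6 0.2086, M+8 0.4095, M+10 0.3216 → M+8 is the base peak.
P(M+8) = C(5,4) × 0.2030^1 × 0.7970^4 = 5 × 0.2030 × 0.40349047 = 0.409543 (base)
P(M+6) = C(5,3) × 0.2030^2 × 0.7970^3 = 10 × 0.041209 × 0.50626157 = 0.208625
Relative intensity = 0.208625 / 0.409543 × 100 = 50.94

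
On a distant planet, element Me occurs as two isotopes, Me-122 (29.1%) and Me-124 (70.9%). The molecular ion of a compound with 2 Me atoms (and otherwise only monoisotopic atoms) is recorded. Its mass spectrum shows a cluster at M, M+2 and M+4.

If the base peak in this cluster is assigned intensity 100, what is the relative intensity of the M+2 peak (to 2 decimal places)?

Binomial terms of (0.291 + 0.709)^2: M 0.0847, M+2 0.4126, M+4 0.5027 → M+4 is the base peak.
P(M+4) = C(2,2) × 0.291^0 × 0.709^2 = 1 × 1.0000 × 0.502681 = 0.502681 (base)
P(M+2) = C(2,1) × 0.291^1 × 0.709^1 = 2 × 0.2910 × 0.7090 = 0.412638
Relative intensity = 0.412638 / 0.502681 × 100 = 82.09

82.09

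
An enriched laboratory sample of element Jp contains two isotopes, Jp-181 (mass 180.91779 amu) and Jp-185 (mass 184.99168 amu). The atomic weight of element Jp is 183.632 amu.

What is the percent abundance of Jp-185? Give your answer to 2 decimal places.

Let x be the fractional abundance of Jp-181; then Jp-185 has abundance 1 − x.
180.91779·x + 184.99168·(1 − x) = 183.632
(180.91779 − 184.99168)·x = 183.632 − 184.99168
x = -1.35968 / -4.07389 = 0.33375 → 33.38% Jp-181, 66.62% Jp-185.

66.62%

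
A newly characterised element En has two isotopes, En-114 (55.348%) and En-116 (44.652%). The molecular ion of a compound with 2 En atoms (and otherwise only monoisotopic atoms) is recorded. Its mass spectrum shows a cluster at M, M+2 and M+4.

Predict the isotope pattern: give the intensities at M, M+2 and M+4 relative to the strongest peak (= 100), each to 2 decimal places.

61.98 : 100.00 : 40.34

Each En atom is independently En-114 (p = 0.55348) or En-116 (q = 0.44652); the cluster is the binomial expansion (p + q)^2.
P(M) = 0.55348^2 = 0.306340
P(M+2) = 2 × 0.55348^1 × 0.44652^1 = 0.494280
P(M+4) = 0.44652^2 = 0.199380
The M+2 peak is largest (0.494280); scaling to 100 gives 61.98 : 100.00 : 40.34.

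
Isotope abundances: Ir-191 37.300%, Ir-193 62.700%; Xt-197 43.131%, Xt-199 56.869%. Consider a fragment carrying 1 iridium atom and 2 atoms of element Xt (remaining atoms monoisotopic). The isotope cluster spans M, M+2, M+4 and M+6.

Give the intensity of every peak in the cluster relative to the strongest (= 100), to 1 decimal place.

Iridium pattern (n=1): 0.3730 : 0.6270
Element Xt pattern (n=2): 0.18602832 : 0.49056337 : 0.32340832
Convolve the two distributions (both contribute in 2-u steps):
  M: 0.3730×0.18602832 = 0.069389
  M+2: 0.3730×0.49056337 + 0.6270×0.18602832 = 0.299620
  M+4: 0.3730×0.32340832 + 0.6270×0.49056337 = 0.428215
  M+6: 0.6270×0.32340832 = 0.202777
Scale to base peak (0.428215) = 100: 16.2 : 70.0 : 100.0 : 47.4

16.2 : 70.0 : 100.0 : 47.4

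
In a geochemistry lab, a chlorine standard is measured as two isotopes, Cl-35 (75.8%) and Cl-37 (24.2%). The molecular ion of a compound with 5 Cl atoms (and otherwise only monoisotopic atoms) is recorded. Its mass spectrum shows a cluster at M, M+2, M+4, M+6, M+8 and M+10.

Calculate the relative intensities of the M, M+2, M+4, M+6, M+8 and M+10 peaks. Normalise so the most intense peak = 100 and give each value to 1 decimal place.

Each Cl atom is independently Cl-35 (p = 0.758) or Cl-37 (q = 0.242); the cluster is the binomial expansion (p + q)^5.
P(M) = 0.758^5 = 0.250234
P(M+2) = 5 × 0.758^4 × 0.242^1 = 0.399450
P(M+4) = 10 × 0.758^3 × 0.242^2 = 0.255058
P(M+6) = 10 × 0.758^2 × 0.242^3 = 0.081430
P(M+8) = 5 × 0.758^1 × 0.242^4 = 0.012999
P(M+10) = 0.242^5 = 0.000830
The M+2 peak is largest (0.399450); scaling to 100 gives 62.6 : 100.0 : 63.9 : 20.4 : 3.3 : 0.2.

62.6 : 100.0 : 63.9 : 20.4 : 3.3 : 0.2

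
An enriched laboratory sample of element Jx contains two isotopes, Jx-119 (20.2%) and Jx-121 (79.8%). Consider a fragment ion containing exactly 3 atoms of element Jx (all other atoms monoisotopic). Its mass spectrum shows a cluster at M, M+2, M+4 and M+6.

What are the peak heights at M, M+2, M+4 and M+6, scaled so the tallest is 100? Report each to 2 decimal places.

The 3 Jx atoms are independent, so intensities follow the terms of (0.202 + 0.798)^3.
P(M) = 0.202^3 = 0.008242
P(M+2) = 3 × 0.202^2 × 0.798^1 = 0.097685
P(M+4) = 3 × 0.202^1 × 0.798^2 = 0.385903
P(M+6) = 0.798^3 = 0.508170
The M+6 peak is largest (0.508170); scaling to 100 gives 1.62 : 19.22 : 75.94 : 100.00.

1.62 : 19.22 : 75.94 : 100.00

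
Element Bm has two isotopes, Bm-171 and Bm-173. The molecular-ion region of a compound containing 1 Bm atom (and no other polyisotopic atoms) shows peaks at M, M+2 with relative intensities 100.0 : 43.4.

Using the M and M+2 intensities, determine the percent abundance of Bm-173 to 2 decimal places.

If p is the fraction of Bm that is Bm-171, then I(M+2)/I(M) = [C(1,1)·p^0·(1−p)] / p^1 = 1·(1−p)/p = 43.4/100.0 = 0.4340
(1−p)/p = 0.4340/1 = 0.4340  ⇒  p = 1/(1 + 0.4340) = 0.6974
Bm-171: 69.74%, Bm-173: 30.26%.

30.26%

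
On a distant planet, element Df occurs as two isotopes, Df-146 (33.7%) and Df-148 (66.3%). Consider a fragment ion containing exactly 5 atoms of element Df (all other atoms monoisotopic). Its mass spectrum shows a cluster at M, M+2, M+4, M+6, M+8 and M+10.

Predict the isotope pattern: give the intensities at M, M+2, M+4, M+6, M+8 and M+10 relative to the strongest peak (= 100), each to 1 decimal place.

1.3 : 12.9 : 50.8 : 100.0 : 98.4 : 38.7

Each Df atom is independently Df-146 (p = 0.337) or Df-148 (q = 0.663); the cluster is the binomial expansion (p + q)^5.
P(M) = 0.337^5 = 0.004347
P(M+2) = 5 × 0.337^4 × 0.663^1 = 0.042757
P(M+4) = 10 × 0.337^3 × 0.663^2 = 0.168235
P(M+6) = 10 × 0.337^2 × 0.663^3 = 0.330979
P(M+8) = 5 × 0.337^1 × 0.663^4 = 0.325577
P(M+10) = 0.663^5 = 0.128105
The M+6 peak is largest (0.330979); scaling to 100 gives 1.3 : 12.9 : 50.8 : 100.0 : 98.4 : 38.7.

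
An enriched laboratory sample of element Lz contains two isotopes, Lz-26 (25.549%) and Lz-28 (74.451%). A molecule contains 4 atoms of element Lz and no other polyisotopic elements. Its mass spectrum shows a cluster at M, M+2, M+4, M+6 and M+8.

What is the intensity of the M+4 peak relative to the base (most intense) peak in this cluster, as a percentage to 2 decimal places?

51.47%

(0.25549 + 0.74451)^4 gives M 0.0043, M+2 0.0497, M+4 0.2171, M+6 0.4217, M+8 0.3072; the largest is M+6.
P(M+6) = C(4,3) × 0.25549^1 × 0.74451^3 = 4 × 0.25549 × 0.41267827 = 0.421741 (base)
P(M+4) = C(4,2) × 0.25549^2 × 0.74451^2 = 6 × 0.06527514 × 0.55429514 = 0.217090
Relative intensity = 0.217090 / 0.421741 × 100 = 51.47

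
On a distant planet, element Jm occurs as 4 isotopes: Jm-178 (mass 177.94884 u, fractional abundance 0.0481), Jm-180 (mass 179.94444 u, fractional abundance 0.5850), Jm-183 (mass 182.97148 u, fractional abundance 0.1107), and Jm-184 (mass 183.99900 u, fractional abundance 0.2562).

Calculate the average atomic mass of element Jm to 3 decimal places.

Average mass = Σ (abundance × isotope mass) = 0.0481 × 177.94884 + 0.5850 × 179.94444 + 0.1107 × 182.97148 + 0.2562 × 183.99900
= 8.559339 + 105.267497 + 20.254943 + 47.140544 = 181.222323 u

181.222 u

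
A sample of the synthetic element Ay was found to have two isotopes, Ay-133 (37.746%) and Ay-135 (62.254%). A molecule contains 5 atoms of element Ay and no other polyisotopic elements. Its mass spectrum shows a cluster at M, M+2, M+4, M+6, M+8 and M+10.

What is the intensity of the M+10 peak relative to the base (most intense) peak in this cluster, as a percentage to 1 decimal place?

27.2%

Term probabilities: M 0.0077, M+2 0.0632, M+4 0.2084, M+6 0.3438, M+8 0.2835, M+10 0.0935. Base peak = M+6.
P(M+6) = C(5,3) × 0.37746^2 × 0.62254^3 = 10 × 0.14247605 × 0.24126914 = 0.343751 (base)
P(M+10) = C(5,5) × 0.37746^0 × 0.62254^5 = 1 × 1.0000 × 0.09350532 = 0.093505
Relative intensity = 0.093505 / 0.343751 × 100 = 27.2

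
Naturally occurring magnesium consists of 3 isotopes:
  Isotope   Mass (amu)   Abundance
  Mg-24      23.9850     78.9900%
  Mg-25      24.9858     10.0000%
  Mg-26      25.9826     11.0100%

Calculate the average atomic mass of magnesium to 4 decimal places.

24.3050 amu

The abundance-weighted mean is 0.789900 × 23.9850 + 0.100000 × 24.9858 + 0.110100 × 25.9826
= 18.94575 + 2.49858 + 2.86068 = 24.30501 amu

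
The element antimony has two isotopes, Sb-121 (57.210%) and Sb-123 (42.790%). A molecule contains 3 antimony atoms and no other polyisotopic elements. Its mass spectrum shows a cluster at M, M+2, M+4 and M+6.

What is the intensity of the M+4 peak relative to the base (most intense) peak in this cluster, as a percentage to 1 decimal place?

74.8%

Binomial terms of (0.57210 + 0.42790)^3: M 0.1872, M+2 0.4202, M+4 0.3143, M+6 0.0783 → M+2 is the base peak.
P(M+2) = C(3,1) × 0.57210^2 × 0.42790^1 = 3 × 0.32729841 × 0.4279 = 0.420153 (base)
P(M+4) = C(3,2) × 0.57210^1 × 0.42790^2 = 3 × 0.5721 × 0.18309841 = 0.314252
Relative intensity = 0.314252 / 0.420153 × 100 = 74.8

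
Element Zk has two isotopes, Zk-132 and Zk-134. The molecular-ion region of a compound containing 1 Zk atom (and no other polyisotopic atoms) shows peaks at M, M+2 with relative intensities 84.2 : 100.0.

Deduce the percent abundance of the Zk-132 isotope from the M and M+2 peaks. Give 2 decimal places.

Let p = fractional abundance of Zk-132. I(M+2)/I(M) = [C(1,1)·p^0·(1−p)] / p^1 = 1·(1−p)/p = 100.0/84.2 = 1.1876
(1−p)/p = 1.1876/1 = 1.1876  ⇒  p = 1/(1 + 1.1876) = 0.4571
Zk-132: 45.71%, Zk-134: 54.29%.

45.71%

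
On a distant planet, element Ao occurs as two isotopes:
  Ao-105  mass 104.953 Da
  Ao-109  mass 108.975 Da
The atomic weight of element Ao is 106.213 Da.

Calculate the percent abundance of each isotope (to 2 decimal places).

Ao-105: 68.67%, Ao-109: 31.33%

Writing the weighted mean with unknown fraction x of Ao-105:
104.953·x + 108.975·(1 − x) = 106.213
(104.953 − 108.975)·x = 106.213 − 108.975
x = -2.762 / -4.022 = 0.68672 → 68.67% Ao-105, 31.33% Ao-109.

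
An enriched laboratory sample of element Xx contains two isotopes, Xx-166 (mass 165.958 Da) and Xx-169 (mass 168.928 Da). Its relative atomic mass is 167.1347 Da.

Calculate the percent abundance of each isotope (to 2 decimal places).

Xx-166: 60.38%, Xx-169: 39.62%

Writing the weighted mean with unknown fraction x of Xx-166:
165.958·x + 168.928·(1 − x) = 167.1347
(165.958 − 168.928)·x = 167.1347 − 168.928
x = -1.7933 / -2.970 = 0.60380 → 60.38% Xx-166, 39.62% Xx-169.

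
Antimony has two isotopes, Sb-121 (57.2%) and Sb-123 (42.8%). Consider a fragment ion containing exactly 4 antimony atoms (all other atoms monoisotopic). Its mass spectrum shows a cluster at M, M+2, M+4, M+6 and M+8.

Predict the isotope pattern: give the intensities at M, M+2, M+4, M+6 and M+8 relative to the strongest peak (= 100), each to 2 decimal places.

29.77 : 89.10 : 100.00 : 49.88 : 9.33

The 4 Sb atoms are independent, so intensities follow the terms of (0.572 + 0.428)^4.
P(M) = 0.572^4 = 0.107049
P(M+2) = 4 × 0.572^3 × 0.428^1 = 0.320400
P(M+4) = 6 × 0.572^2 × 0.428^2 = 0.359609
P(M+6) = 4 × 0.572^1 × 0.428^3 = 0.179385
P(M+8) = 0.428^4 = 0.033556
The M+4 peak is largest (0.359609); scaling to 100 gives 29.77 : 89.10 : 100.00 : 49.88 : 9.33.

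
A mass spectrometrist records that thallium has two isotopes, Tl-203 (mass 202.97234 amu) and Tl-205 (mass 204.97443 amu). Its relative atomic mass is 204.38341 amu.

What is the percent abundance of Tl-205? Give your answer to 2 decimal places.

Let x be the fractional abundance of Tl-203; then Tl-205 has abundance 1 − x.
202.97234·x + 204.97443·(1 − x) = 204.38341
(202.97234 − 204.97443)·x = 204.38341 − 204.97443
x = -0.59102 / -2.00209 = 0.29520 → 29.52% Tl-203, 70.48% Tl-205.

70.48%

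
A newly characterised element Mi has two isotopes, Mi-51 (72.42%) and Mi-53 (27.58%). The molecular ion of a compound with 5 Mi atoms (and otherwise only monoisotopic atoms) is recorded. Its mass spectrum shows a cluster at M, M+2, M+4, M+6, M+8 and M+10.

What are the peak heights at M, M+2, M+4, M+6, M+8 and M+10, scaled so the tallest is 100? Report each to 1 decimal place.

The 5 Mi atoms are independent, so intensities follow the terms of (0.7242 + 0.2758)^5.
P(M) = 0.7242^5 = 0.199201
P(M+2) = 5 × 0.7242^4 × 0.2758^1 = 0.379314
P(M+4) = 10 × 0.7242^3 × 0.2758^2 = 0.288911
P(M+6) = 10 × 0.7242^2 × 0.2758^3 = 0.110027
P(M+8) = 5 × 0.7242^1 × 0.2758^4 = 0.020951
P(M+10) = 0.2758^5 = 0.001596
The M+2 peak is largest (0.379314); scaling to 100 gives 52.5 : 100.0 : 76.2 : 29.0 : 5.5 : 0.4.

52.5 : 100.0 : 76.2 : 29.0 : 5.5 : 0.4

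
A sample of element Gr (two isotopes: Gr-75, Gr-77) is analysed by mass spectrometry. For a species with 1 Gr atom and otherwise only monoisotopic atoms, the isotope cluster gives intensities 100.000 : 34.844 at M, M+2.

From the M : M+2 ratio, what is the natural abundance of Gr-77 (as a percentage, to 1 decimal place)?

If p is the fraction of Gr that is Gr-75, then I(M+2)/I(M) = [C(1,1)·p^0·(1−p)] / p^1 = 1·(1−p)/p = 34.844/100.000 = 0.3484
(1−p)/p = 0.3484/1 = 0.3484  ⇒  p = 1/(1 + 0.3484) = 0.7416
Gr-75: 74.2%, Gr-77: 25.8%.

25.8%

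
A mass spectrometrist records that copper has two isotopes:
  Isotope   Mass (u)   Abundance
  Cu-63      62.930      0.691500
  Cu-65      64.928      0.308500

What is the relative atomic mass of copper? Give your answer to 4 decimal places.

63.5464 u

The abundance-weighted mean is 0.691500 × 62.930 + 0.308500 × 64.928
= 43.51610 + 20.03029 = 63.54639 u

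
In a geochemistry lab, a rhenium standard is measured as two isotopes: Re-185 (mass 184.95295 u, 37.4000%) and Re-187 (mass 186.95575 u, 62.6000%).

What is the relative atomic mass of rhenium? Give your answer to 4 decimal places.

Ar = Σ fᵢ·mᵢ = 0.374000 × 184.95295 + 0.626000 × 186.95575
= 69.172403 + 117.034300 = 186.206703 u

186.2067 u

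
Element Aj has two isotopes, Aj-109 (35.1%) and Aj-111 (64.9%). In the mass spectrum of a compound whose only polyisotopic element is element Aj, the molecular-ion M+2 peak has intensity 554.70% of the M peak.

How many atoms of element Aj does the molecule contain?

3

The M+2/M ratio from n Aj atoms is n · q/p = n · 0.649/0.351.
n = 5.5470 × 0.351/0.649 = 3.00 ≈ 3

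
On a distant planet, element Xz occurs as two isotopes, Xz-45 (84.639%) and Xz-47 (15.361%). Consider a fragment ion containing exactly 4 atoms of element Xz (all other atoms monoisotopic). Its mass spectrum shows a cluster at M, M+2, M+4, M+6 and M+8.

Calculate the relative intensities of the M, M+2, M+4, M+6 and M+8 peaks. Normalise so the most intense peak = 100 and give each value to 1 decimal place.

100.0 : 72.6 : 19.8 : 2.4 : 0.1

Expanding (0.84639 + 0.15361)^4:
P(M) = 0.84639^4 = 0.513195
P(M+2) = 4 × 0.84639^3 × 0.15361^1 = 0.372556
P(M+4) = 6 × 0.84639^2 × 0.15361^2 = 0.101422
P(M+6) = 4 × 0.84639^1 × 0.15361^3 = 0.012271
P(M+8) = 0.15361^4 = 0.000557
The M peak is largest (0.513195); scaling to 100 gives 100.0 : 72.6 : 19.8 : 2.4 : 0.1.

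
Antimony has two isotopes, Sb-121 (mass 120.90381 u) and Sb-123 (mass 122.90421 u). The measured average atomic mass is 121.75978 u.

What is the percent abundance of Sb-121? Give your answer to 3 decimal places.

Let x be the fractional abundance of Sb-121; then Sb-123 has abundance 1 − x.
120.90381·x + 122.90421·(1 − x) = 121.75978
(120.90381 − 122.90421)·x = 121.75978 − 122.90421
x = -1.14443 / -2.00040 = 0.57210 → 57.210% Sb-121, 42.790% Sb-123.

57.210%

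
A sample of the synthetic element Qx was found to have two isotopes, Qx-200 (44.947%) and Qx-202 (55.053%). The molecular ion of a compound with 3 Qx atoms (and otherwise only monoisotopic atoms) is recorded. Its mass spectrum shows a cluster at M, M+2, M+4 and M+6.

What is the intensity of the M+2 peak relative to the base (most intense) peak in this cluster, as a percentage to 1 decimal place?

(0.44947 + 0.55053)^3 gives M 0.0908, M+2 0.3337, M+4 0.4087, M+6 0.1669; the largest is M+4.
P(M+4) = C(3,2) × 0.44947^1 × 0.55053^2 = 3 × 0.44947 × 0.30308328 = 0.408681 (base)
P(M+2) = C(3,1) × 0.44947^2 × 0.55053^1 = 3 × 0.20202328 × 0.55053 = 0.333660
Relative intensity = 0.333660 / 0.408681 × 100 = 81.6

81.6%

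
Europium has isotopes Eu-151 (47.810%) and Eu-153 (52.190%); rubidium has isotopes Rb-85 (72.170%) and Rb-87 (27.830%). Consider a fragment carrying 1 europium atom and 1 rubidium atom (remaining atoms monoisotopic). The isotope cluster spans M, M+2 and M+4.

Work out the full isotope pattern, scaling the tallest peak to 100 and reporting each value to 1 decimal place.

Europium pattern (n=1): 0.4781 : 0.5219
Rubidium pattern (n=1): 0.7217 : 0.2783
Convolve the two distributions (both contribute in 2-u steps):
  M: 0.4781×0.7217 = 0.345045
  M+2: 0.4781×0.2783 + 0.5219×0.7217 = 0.509710
  M+4: 0.5219×0.2783 = 0.145245
Scale to base peak (0.509710) = 100: 67.7 : 100.0 : 28.5

67.7 : 100.0 : 28.5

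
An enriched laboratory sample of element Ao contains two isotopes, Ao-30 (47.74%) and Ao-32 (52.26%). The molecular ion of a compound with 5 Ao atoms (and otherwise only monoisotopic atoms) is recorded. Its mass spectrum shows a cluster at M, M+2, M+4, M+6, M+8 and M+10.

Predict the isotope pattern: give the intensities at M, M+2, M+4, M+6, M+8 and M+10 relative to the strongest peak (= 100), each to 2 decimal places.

Each Ao atom is independently Ao-30 (p = 0.4774) or Ao-32 (q = 0.5226); the cluster is the binomial expansion (p + q)^5.
P(M) = 0.4774^5 = 0.024798
P(M+2) = 5 × 0.4774^4 × 0.5226^1 = 0.135728
P(M+4) = 10 × 0.4774^3 × 0.5226^2 = 0.297157
P(M+6) = 10 × 0.4774^2 × 0.5226^3 = 0.325292
P(M+8) = 5 × 0.4774^1 × 0.5226^4 = 0.178045
P(M+10) = 0.5226^5 = 0.038980
The M+6 peak is largest (0.325292); scaling to 100 gives 7.62 : 41.72 : 91.35 : 100.00 : 54.73 : 11.98.

7.62 : 41.72 : 91.35 : 100.00 : 54.73 : 11.98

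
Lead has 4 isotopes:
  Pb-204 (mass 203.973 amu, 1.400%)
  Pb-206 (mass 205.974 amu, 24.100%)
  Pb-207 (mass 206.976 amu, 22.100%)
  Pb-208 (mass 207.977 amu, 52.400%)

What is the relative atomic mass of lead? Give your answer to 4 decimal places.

Average mass = Σ (abundance × isotope mass) = 0.01400 × 203.973 + 0.24100 × 205.974 + 0.22100 × 206.976 + 0.52400 × 207.977
= 2.85562 + 49.63973 + 45.74170 + 108.97995 = 207.21700 amu

207.2170 amu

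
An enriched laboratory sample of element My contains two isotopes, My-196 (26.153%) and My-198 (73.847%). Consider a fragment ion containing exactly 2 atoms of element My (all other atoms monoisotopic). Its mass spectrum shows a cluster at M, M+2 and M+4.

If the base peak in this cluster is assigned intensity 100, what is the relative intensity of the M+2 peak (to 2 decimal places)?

Binomial terms of (0.26153 + 0.73847)^2: M 0.0684, M+2 0.3863, M+4 0.5453 → M+4 is the base peak.
P(M+4) = C(2,2) × 0.26153^0 × 0.73847^2 = 1 × 1.0000 × 0.54533794 = 0.545338 (base)
P(M+2) = C(2,1) × 0.26153^1 × 0.73847^1 = 2 × 0.26153 × 0.73847 = 0.386264
Relative intensity = 0.386264 / 0.545338 × 100 = 70.83

70.83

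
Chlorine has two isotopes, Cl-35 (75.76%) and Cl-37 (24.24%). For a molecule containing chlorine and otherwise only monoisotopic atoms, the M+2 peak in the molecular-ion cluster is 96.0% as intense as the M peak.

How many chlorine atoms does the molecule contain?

For n independent Cl atoms, I(M+2)/I(M) = n · (abundance Cl-37) / (abundance Cl-35) = n · 0.2424/0.7576.
n = 0.960 × 0.7576/0.2424 = 3.00 ≈ 3

3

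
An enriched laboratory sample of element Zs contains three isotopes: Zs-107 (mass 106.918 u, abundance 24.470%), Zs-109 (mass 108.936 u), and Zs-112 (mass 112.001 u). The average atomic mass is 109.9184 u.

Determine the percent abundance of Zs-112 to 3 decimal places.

The remaining 75.530% is split between Zs-109 (fraction x) and Zs-112 (fraction 0.75530 − x).
Substituting: 108.936x + 112.001(0.75530 − x) = 83.7555654
(108.936 − 112.001)x = -0.8387899  ⇒  x = 0.27367, y = 0.48163
Zs-109: 27.367%, Zs-112: 48.163%.

48.163%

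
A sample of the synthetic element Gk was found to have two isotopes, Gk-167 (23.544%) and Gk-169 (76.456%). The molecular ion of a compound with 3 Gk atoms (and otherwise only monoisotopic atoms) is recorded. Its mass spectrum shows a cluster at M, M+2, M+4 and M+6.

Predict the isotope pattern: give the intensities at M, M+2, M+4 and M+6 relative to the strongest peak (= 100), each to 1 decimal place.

2.9 : 28.4 : 92.4 : 100.0

The 3 Gk atoms are independent, so intensities follow the terms of (0.23544 + 0.76456)^3.
P(M) = 0.23544^3 = 0.013051
P(M+2) = 3 × 0.23544^2 × 0.76456^1 = 0.127143
P(M+4) = 3 × 0.23544^1 × 0.76456^2 = 0.412881
P(M+6) = 0.76456^3 = 0.446925
The M+6 peak is largest (0.446925); scaling to 100 gives 2.9 : 28.4 : 92.4 : 100.0.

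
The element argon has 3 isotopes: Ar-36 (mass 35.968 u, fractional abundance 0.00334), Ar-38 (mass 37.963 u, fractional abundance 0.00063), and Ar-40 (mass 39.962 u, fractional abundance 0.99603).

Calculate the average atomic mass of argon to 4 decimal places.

39.9474 u

Weight each isotope mass by its fractional abundance: 0.00334 × 35.968 + 0.00063 × 37.963 + 0.99603 × 39.962
= 0.12013 + 0.02392 + 39.80335 = 39.94740 u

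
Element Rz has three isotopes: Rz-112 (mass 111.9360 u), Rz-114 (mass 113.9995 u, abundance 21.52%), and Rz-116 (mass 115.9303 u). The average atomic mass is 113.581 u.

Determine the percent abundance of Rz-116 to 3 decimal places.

Let x and y be the fractions of Rz-112 and Rz-116. Then x + y = 1 − 0.2152 = 0.7848 and 111.9360x + 115.9303y = 113.581 − 0.2152×113.9995 = 89.0483076.
Substituting: 111.9360x + 115.9303(0.7848 − x) = 89.0483076
(111.9360 − 115.9303)x = -1.93379184  ⇒  x = 0.48414, y = 0.30066
Rz-112: 48.414%, Rz-116: 30.066%.

30.066%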